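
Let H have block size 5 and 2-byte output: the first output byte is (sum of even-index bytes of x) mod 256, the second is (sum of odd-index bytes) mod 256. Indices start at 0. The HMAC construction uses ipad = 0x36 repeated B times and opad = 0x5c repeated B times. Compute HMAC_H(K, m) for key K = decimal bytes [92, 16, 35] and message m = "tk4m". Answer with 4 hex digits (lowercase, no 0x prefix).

Key decimal bytes [92, 16, 35] = 5c 10 23 is 3 bytes ≤ B = 5; zero-pad to 5 bytes: K' = 5c 10 23 00 00.
K' ⊕ ipad = 6a 26 15 36 36.  K' ⊕ opad = 00 4c 7f 5c 5c.
Inner input = (K'⊕ipad) ∥ m = 6a 26 15 36 36 ∥ 74 6b 34 6d.
Inner hash: even-index sum = 397 mod 256 = 141; odd-index sum = 260 mod 256 = 4 → 8d 04.
Outer input = (K'⊕opad) ∥ inner = 00 4c 7f 5c 5c ∥ 8d 04.
Outer hash (tag): even-index sum = 223 mod 256 = 223; odd-index sum = 309 mod 256 = 53 → df 35.

df35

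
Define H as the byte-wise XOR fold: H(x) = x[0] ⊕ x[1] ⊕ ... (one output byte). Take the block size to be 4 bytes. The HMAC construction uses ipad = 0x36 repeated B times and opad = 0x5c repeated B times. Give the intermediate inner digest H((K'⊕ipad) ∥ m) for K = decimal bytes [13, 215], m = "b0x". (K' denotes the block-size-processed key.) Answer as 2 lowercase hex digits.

f0

Key decimal bytes [13, 215] = 0d d7 is 2 bytes ≤ B = 4; zero-pad to 4 bytes: K' = 0d d7 00 00.
K' ⊕ ipad = 3b e1 36 36.
Inner input = 3b e1 36 36 ∥ 62 30 78.
Inner hash: XOR 3b⊕e1⊕36⊕36⊕62⊕30⊕78 = f0.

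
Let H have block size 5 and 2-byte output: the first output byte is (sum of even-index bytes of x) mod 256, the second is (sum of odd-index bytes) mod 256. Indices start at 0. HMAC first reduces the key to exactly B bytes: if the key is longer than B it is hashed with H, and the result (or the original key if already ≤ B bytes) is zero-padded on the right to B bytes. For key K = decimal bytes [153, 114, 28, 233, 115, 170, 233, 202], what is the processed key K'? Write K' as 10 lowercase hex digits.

|K| = 8 > B = 5, so first hash the key.
H(K): even-index sum = 529 mod 256 = 17; odd-index sum = 719 mod 256 = 207 → 11 cf.
Zero-pad H(K) = 11 cf to 5 bytes: K' = 11 cf 00 00 00.

11cf000000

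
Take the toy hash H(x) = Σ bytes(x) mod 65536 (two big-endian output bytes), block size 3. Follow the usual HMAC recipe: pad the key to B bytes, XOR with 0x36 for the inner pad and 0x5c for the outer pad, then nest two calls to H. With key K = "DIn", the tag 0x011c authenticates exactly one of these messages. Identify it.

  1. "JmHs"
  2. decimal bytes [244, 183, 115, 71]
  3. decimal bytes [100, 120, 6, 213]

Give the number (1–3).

1

Key "DIn" = 44 49 6e is exactly B = 3 bytes: K' = 44 49 6e.
K' ⊕ ipad = 72 7f 58; K' ⊕ opad = 18 15 32.
m1: inner = H(72 7f 58 4a 6d 48 73) = 02 bb; tag = H(18 15 32 02 bb) = 011c ← matches
m2: inner = H(72 7f 58 f4 b7 73 47) = 03 ae; tag = H(18 15 32 03 ae) = 0110
m3: inner = H(72 7f 58 64 78 06 d5) = 03 00; tag = H(18 15 32 03 00) = 0062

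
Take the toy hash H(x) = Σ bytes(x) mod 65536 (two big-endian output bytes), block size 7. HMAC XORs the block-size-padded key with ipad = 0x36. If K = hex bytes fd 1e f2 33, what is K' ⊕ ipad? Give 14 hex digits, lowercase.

Key hex bytes fd 1e f2 33 is 4 bytes ≤ B = 7; zero-pad to 7 bytes: K' = fd 1e f2 33 00 00 00.
XOR each byte with 0x36: fd⊕36=cb, 1e⊕36=28, f2⊕36=c4, 33⊕36=05, 00⊕36=36, 00⊕36=36, 00⊕36=36.

cb28c405363636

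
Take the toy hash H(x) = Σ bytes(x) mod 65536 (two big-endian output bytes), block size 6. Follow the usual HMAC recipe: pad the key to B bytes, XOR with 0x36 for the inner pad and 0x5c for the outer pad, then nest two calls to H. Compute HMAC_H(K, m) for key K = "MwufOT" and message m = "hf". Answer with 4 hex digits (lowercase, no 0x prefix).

Key "MwufOT" = 4d 77 75 66 4f 54 is exactly B = 6 bytes: K' = 4d 77 75 66 4f 54.
K' ⊕ ipad = 7b 41 43 50 79 62.  K' ⊕ opad = 11 2b 29 3a 13 08.
Inner input = (K'⊕ipad) ∥ m = 7b 41 43 50 79 62 ∥ 68 66.
Inner hash: sum = 123+65+67+80+121+98+104+102 = 760 → 02 f8.
Outer input = (K'⊕opad) ∥ inner = 11 2b 29 3a 13 08 ∥ 02 f8.
Outer hash (tag): sum = 17+43+41+58+19+8+2+248 = 436 → 01 b4.

01b4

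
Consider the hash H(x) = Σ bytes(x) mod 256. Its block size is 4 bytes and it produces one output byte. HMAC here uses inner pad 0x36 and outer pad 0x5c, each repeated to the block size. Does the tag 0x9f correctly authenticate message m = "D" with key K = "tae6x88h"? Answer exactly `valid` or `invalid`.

Key "tae6x88h" = 74 61 65 36 78 38 38 68 is 8 bytes > B = 4, so hash it first: H(key) = c0, then zero-pad to 4 bytes: K' = c0 00 00 00.
K' ⊕ ipad = f6 36 36 36; K' ⊕ opad = 9c 5c 5c 5c.
Inner hash: sum = 246+54+54+54+68 = 476; mod 256 = 220 → dc.
Outer hash (recomputed tag): sum = 156+92+92+92+220 = 652; mod 256 = 140 → 8c.
Recomputed tag = 8c; claimed = 9f → mismatch.

invalid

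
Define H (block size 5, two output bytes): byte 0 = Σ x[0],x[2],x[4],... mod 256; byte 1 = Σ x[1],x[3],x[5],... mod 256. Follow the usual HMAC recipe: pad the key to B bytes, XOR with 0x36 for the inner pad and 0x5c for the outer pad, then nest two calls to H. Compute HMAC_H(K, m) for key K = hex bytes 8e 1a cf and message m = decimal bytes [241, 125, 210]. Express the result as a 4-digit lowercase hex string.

e606

Key hex bytes 8e 1a cf is 3 bytes ≤ B = 5; zero-pad to 5 bytes: K' = 8e 1a cf 00 00.
K' ⊕ ipad = b8 2c f9 36 36.  K' ⊕ opad = d2 46 93 5c 5c.
Inner input = (K'⊕ipad) ∥ m = b8 2c f9 36 36 ∥ f1 7d d2.
Inner hash: even-index sum = 612 mod 256 = 100; odd-index sum = 549 mod 256 = 37 → 64 25.
Outer input = (K'⊕opad) ∥ inner = d2 46 93 5c 5c ∥ 64 25.
Outer hash (tag): even-index sum = 486 mod 256 = 230; odd-index sum = 262 mod 256 = 6 → e6 06.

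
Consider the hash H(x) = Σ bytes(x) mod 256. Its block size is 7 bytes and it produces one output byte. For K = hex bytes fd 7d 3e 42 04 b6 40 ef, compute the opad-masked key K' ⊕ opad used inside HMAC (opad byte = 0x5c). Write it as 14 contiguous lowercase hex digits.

Key hex bytes fd 7d 3e 42 04 b6 40 ef is 8 bytes > B = 7, so hash it first: H(key) = e3, then zero-pad to 7 bytes: K' = e3 00 00 00 00 00 00.
XOR each byte with 0x5c: e3⊕5c=bf, 00⊕5c=5c, 00⊕5c=5c, 00⊕5c=5c, 00⊕5c=5c, 00⊕5c=5c, 00⊕5c=5c.

bf5c5c5c5c5c5c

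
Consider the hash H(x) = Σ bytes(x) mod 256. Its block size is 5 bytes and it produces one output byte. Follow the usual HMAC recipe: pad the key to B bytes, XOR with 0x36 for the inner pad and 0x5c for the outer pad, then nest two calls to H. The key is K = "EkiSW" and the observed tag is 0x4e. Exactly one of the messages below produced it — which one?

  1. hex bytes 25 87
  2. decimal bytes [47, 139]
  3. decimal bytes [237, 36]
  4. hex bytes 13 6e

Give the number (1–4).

2

Key "EkiSW" = 45 6b 69 53 57 is exactly B = 5 bytes: K' = 45 6b 69 53 57.
K' ⊕ ipad = 73 5d 5f 65 61; K' ⊕ opad = 19 37 35 0f 0b.
m1: inner = H(73 5d 5f 65 61 25 87) = a1; tag = H(19 37 35 0f 0b a1) = 40
m2: inner = H(73 5d 5f 65 61 2f 8b) = af; tag = H(19 37 35 0f 0b af) = 4e ← matches
m3: inner = H(73 5d 5f 65 61 ed 24) = 06; tag = H(19 37 35 0f 0b 06) = a5
m4: inner = H(73 5d 5f 65 61 13 6e) = 76; tag = H(19 37 35 0f 0b 76) = 15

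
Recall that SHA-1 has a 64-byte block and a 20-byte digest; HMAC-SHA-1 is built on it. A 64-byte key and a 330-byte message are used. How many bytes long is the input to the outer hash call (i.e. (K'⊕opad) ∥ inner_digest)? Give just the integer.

84

Key is 64 ≤ 64 bytes, zero-padded: |K'| = 64.
Outer input = (K'⊕opad) ∥ H(inner) → 64 + 20 = 84 bytes.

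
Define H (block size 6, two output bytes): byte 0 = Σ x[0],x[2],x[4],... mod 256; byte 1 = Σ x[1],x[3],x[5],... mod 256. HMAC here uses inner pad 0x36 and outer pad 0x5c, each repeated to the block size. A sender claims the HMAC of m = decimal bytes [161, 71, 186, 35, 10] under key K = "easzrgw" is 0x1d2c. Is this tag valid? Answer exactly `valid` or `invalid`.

Key "easzrgw" = 65 61 73 7a 72 67 77 is 7 bytes > B = 6, so hash it first: H(key) = c1 42, then zero-pad to 6 bytes: K' = c1 42 00 00 00 00.
K' ⊕ ipad = f7 74 36 36 36 36; K' ⊕ opad = 9d 1e 5c 5c 5c 5c.
Inner hash: even-index sum = 712 mod 256 = 200; odd-index sum = 330 mod 256 = 74 → c8 4a.
Outer hash (recomputed tag): even-index sum = 541 mod 256 = 29; odd-index sum = 288 mod 256 = 32 → 1d 20.
Recomputed tag = 1d20; claimed = 1d2c → mismatch.

invalid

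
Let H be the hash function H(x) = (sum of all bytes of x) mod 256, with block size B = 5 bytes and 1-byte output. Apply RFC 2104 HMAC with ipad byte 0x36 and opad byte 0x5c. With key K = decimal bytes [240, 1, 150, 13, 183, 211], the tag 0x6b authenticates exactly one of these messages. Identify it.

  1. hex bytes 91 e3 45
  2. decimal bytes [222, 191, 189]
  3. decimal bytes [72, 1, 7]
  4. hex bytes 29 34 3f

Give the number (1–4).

1

Key decimal bytes [240, 1, 150, 13, 183, 211] = f0 01 96 0d b7 d3 is 6 bytes > B = 5, so hash it first: H(key) = 1e, then zero-pad to 5 bytes: K' = 1e 00 00 00 00.
K' ⊕ ipad = 28 36 36 36 36; K' ⊕ opad = 42 5c 5c 5c 5c.
m1: inner = H(28 36 36 36 36 91 e3 45) = b9; tag = H(42 5c 5c 5c 5c b9) = 6b ← matches
m2: inner = H(28 36 36 36 36 de bf bd) = 5a; tag = H(42 5c 5c 5c 5c 5a) = 0c
m3: inner = H(28 36 36 36 36 48 01 07) = 50; tag = H(42 5c 5c 5c 5c 50) = 02
m4: inner = H(28 36 36 36 36 29 34 3f) = 9c; tag = H(42 5c 5c 5c 5c 9c) = 4e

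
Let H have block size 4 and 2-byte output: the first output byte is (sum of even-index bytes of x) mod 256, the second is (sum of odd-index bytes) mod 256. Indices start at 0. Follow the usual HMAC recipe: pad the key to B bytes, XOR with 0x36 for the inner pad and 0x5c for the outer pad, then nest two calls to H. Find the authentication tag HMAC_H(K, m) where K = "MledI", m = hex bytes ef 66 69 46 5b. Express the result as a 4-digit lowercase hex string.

Key "MledI" = 4d 6c 65 64 49 is 5 bytes > B = 4, so hash it first: H(key) = fb d0, then zero-pad to 4 bytes: K' = fb d0 00 00.
K' ⊕ ipad = cd e6 36 36.  K' ⊕ opad = a7 8c 5c 5c.
Inner input = (K'⊕ipad) ∥ m = cd e6 36 36 ∥ ef 66 69 46 5b.
Inner hash: even-index sum = 694 mod 256 = 182; odd-index sum = 456 mod 256 = 200 → b6 c8.
Outer input = (K'⊕opad) ∥ inner = a7 8c 5c 5c ∥ b6 c8.
Outer hash (tag): even-index sum = 441 mod 256 = 185; odd-index sum = 432 mod 256 = 176 → b9 b0.

b9b0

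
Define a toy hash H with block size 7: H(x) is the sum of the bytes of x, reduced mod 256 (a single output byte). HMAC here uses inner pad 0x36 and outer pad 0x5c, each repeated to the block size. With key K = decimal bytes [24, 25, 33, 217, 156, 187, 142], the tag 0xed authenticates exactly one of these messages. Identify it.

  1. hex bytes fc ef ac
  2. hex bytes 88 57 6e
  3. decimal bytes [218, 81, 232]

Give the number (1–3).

Key decimal bytes [24, 25, 33, 217, 156, 187, 142] = 18 19 21 d9 9c bb 8e is exactly B = 7 bytes: K' = 18 19 21 d9 9c bb 8e.
K' ⊕ ipad = 2e 2f 17 ef aa 8d b8; K' ⊕ opad = 44 45 7d 85 c0 e7 d2.
m1: inner = H(2e 2f 17 ef aa 8d b8 fc ef ac) = e9; tag = H(44 45 7d 85 c0 e7 d2 e9) = ed ← matches
m2: inner = H(2e 2f 17 ef aa 8d b8 88 57 6e) = 9f; tag = H(44 45 7d 85 c0 e7 d2 9f) = a3
m3: inner = H(2e 2f 17 ef aa 8d b8 da 51 e8) = 65; tag = H(44 45 7d 85 c0 e7 d2 65) = 69

1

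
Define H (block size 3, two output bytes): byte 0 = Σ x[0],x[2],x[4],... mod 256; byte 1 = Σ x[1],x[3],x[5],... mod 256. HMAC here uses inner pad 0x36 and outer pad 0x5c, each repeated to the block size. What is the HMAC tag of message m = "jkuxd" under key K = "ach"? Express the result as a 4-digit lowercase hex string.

09d7

Key "ach" = 61 63 68 is exactly B = 3 bytes: K' = 61 63 68.
K' ⊕ ipad = 57 55 5e.  K' ⊕ opad = 3d 3f 34.
Inner input = (K'⊕ipad) ∥ m = 57 55 5e ∥ 6a 6b 75 78 64.
Inner hash: even-index sum = 408 mod 256 = 152; odd-index sum = 408 mod 256 = 152 → 98 98.
Outer input = (K'⊕opad) ∥ inner = 3d 3f 34 ∥ 98 98.
Outer hash (tag): even-index sum = 265 mod 256 = 9; odd-index sum = 215 mod 256 = 215 → 09 d7.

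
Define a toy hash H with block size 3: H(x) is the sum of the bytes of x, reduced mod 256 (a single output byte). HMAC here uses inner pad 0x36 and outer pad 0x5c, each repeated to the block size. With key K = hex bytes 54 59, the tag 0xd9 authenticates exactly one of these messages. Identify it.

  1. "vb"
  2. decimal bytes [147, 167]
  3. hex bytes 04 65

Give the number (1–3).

3

Key hex bytes 54 59 is 2 bytes ≤ B = 3; zero-pad to 3 bytes: K' = 54 59 00.
K' ⊕ ipad = 62 6f 36; K' ⊕ opad = 08 05 5c.
m1: inner = H(62 6f 36 76 62) = df; tag = H(08 05 5c df) = 48
m2: inner = H(62 6f 36 93 a7) = 41; tag = H(08 05 5c 41) = aa
m3: inner = H(62 6f 36 04 65) = 70; tag = H(08 05 5c 70) = d9 ← matches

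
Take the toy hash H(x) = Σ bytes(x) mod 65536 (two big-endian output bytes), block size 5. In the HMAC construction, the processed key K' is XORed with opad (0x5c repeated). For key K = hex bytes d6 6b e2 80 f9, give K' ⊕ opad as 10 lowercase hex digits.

8a37bedca5

Key hex bytes d6 6b e2 80 f9 is exactly B = 5 bytes: K' = d6 6b e2 80 f9.
XOR each byte with 0x5c: d6⊕5c=8a, 6b⊕5c=37, e2⊕5c=be, 80⊕5c=dc, f9⊕5c=a5.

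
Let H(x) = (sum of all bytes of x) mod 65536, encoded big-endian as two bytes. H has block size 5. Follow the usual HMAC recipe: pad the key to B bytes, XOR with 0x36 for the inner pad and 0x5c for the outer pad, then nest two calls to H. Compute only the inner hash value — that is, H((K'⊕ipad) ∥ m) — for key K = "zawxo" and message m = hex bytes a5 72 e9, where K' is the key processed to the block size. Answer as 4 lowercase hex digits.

038b

Key "zawxo" = 7a 61 77 78 6f is exactly B = 5 bytes: K' = 7a 61 77 78 6f.
K' ⊕ ipad = 4c 57 41 4e 59.
Inner input = 4c 57 41 4e 59 ∥ a5 72 e9.
Inner hash: sum = 76+87+65+78+89+165+114+233 = 907 → 03 8b.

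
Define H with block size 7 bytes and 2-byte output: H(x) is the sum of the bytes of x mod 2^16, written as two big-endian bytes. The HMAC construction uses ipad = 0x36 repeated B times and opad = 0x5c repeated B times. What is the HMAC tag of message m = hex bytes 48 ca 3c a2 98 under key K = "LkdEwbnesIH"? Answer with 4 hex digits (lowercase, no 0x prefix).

Key "LkdEwbnesIH" = 4c 6b 64 45 77 62 6e 65 73 49 48 is 11 bytes > B = 7, so hash it first: H(key) = 04 10, then zero-pad to 7 bytes: K' = 04 10 00 00 00 00 00.
K' ⊕ ipad = 32 26 36 36 36 36 36.  K' ⊕ opad = 58 4c 5c 5c 5c 5c 5c.
Inner input = (K'⊕ipad) ∥ m = 32 26 36 36 36 36 36 ∥ 48 ca 3c a2 98.
Inner hash: sum = 50+38+54+54+54+54+54+72+202+60+162+152 = 1006 → 03 ee.
Outer input = (K'⊕opad) ∥ inner = 58 4c 5c 5c 5c 5c 5c ∥ 03 ee.
Outer hash (tag): sum = 88+76+92+92+92+92+92+3+238 = 865 → 03 61.

0361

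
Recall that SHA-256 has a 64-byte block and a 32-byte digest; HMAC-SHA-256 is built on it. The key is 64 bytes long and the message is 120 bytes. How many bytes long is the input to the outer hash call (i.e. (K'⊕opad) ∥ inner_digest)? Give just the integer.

96

Key is 64 ≤ 64 bytes, zero-padded: |K'| = 64.
Outer input = (K'⊕opad) ∥ H(inner) → 64 + 32 = 96 bytes.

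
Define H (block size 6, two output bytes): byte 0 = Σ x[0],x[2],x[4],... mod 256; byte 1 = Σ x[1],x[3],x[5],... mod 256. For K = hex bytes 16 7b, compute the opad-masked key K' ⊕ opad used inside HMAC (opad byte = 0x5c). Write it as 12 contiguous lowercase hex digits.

4a275c5c5c5c

Key hex bytes 16 7b is 2 bytes ≤ B = 6; zero-pad to 6 bytes: K' = 16 7b 00 00 00 00.
XOR each byte with 0x5c: 16⊕5c=4a, 7b⊕5c=27, 00⊕5c=5c, 00⊕5c=5c, 00⊕5c=5c, 00⊕5c=5c.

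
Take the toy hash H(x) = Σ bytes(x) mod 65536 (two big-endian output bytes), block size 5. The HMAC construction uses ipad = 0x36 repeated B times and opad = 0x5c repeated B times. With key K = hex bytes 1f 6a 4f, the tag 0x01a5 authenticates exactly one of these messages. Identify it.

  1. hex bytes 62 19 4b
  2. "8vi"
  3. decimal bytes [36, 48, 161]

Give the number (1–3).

3

Key hex bytes 1f 6a 4f is 3 bytes ≤ B = 5; zero-pad to 5 bytes: K' = 1f 6a 4f 00 00.
K' ⊕ ipad = 29 5c 79 36 36; K' ⊕ opad = 43 36 13 5c 5c.
m1: inner = H(29 5c 79 36 36 62 19 4b) = 02 30; tag = H(43 36 13 5c 5c 02 30) = 0176
m2: inner = H(29 5c 79 36 36 38 76 69) = 02 81; tag = H(43 36 13 5c 5c 02 81) = 01c7
m3: inner = H(29 5c 79 36 36 24 30 a1) = 02 5f; tag = H(43 36 13 5c 5c 02 5f) = 01a5 ← matches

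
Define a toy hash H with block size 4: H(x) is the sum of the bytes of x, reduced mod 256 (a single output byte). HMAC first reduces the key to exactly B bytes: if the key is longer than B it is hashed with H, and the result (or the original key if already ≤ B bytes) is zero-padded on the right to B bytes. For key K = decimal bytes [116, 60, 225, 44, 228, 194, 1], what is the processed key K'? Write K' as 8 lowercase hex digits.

64000000

|K| = 7 > B = 4, so first hash the key.
H(K): sum = 116+60+225+44+228+194+1 = 868; mod 256 = 100 → 64.
Zero-pad H(K) = 64 to 4 bytes: K' = 64 00 00 00.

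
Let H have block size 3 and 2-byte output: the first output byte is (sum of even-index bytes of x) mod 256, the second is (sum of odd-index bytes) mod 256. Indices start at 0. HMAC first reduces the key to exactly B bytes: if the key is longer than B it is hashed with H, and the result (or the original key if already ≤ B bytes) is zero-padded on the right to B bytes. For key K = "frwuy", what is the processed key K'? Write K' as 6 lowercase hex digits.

|K| = 5 > B = 3, so first hash the key.
H(K): even-index sum = 342 mod 256 = 86; odd-index sum = 231 mod 256 = 231 → 56 e7.
Zero-pad H(K) = 56 e7 to 3 bytes: K' = 56 e7 00.

56e700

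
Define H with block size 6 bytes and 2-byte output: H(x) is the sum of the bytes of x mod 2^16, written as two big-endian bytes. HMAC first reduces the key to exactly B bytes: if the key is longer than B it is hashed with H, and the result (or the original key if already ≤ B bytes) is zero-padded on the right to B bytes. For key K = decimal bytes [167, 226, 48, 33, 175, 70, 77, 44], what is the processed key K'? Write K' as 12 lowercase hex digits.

|K| = 8 > B = 6, so first hash the key.
H(K): sum = 167+226+48+33+175+70+77+44 = 840 → 03 48.
Zero-pad H(K) = 03 48 to 6 bytes: K' = 03 48 00 00 00 00.

034800000000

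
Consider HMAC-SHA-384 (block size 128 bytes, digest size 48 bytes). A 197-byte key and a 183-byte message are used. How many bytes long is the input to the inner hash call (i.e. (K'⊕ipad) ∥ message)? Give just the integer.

Key is 197 > 128 bytes, so it is hashed to 48 bytes then zero-padded to 128: |K'| = 128.
Inner input = (K'⊕ipad) ∥ m → 128 + 183 = 311 bytes.

311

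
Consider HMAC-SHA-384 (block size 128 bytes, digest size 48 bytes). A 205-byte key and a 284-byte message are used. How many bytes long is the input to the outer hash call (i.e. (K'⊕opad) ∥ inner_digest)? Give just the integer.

Key is 205 > 128 bytes, so it is hashed to 48 bytes then zero-padded to 128: |K'| = 128.
Outer input = (K'⊕opad) ∥ H(inner) → 128 + 48 = 176 bytes.

176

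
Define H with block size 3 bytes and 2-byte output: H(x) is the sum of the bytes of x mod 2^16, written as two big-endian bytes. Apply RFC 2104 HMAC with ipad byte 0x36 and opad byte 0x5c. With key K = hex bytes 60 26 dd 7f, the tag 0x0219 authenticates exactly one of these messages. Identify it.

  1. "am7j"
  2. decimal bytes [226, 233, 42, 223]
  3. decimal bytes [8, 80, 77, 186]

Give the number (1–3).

3

Key hex bytes 60 26 dd 7f is 4 bytes > B = 3, so hash it first: H(key) = 01 e2, then zero-pad to 3 bytes: K' = 01 e2 00.
K' ⊕ ipad = 37 d4 36; K' ⊕ opad = 5d be 5c.
m1: inner = H(37 d4 36 61 6d 37 6a) = 02 b0; tag = H(5d be 5c 02 b0) = 0229
m2: inner = H(37 d4 36 e2 e9 2a df) = 04 15; tag = H(5d be 5c 04 15) = 0190
m3: inner = H(37 d4 36 08 50 4d ba) = 02 a0; tag = H(5d be 5c 02 a0) = 0219 ← matches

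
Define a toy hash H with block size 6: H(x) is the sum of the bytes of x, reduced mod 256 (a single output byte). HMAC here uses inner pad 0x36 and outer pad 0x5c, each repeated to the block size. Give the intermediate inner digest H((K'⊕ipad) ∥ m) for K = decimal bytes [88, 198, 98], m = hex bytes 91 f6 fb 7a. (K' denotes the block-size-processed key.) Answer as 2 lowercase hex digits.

Key decimal bytes [88, 198, 98] = 58 c6 62 is 3 bytes ≤ B = 6; zero-pad to 6 bytes: K' = 58 c6 62 00 00 00.
K' ⊕ ipad = 6e f0 54 36 36 36.
Inner input = 6e f0 54 36 36 36 ∥ 91 f6 fb 7a.
Inner hash: sum = 110+240+84+54+54+54+145+246+251+122 = 1360; mod 256 = 80 → 50.

50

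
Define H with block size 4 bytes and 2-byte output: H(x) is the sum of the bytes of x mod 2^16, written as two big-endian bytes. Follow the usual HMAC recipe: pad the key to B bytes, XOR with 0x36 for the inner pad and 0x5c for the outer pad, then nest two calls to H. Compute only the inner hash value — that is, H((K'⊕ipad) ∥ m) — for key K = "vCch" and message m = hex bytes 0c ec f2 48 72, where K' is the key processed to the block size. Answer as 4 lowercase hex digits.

040c

Key "vCch" = 76 43 63 68 is exactly B = 4 bytes: K' = 76 43 63 68.
K' ⊕ ipad = 40 75 55 5e.
Inner input = 40 75 55 5e ∥ 0c ec f2 48 72.
Inner hash: sum = 64+117+85+94+12+236+242+72+114 = 1036 → 04 0c.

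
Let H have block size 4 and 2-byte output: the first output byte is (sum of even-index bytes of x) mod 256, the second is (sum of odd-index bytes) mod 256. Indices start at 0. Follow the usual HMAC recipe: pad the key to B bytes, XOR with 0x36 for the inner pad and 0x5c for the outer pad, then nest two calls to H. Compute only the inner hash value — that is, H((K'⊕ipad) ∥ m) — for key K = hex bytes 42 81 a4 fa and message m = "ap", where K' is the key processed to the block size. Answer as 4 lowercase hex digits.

Key hex bytes 42 81 a4 fa is exactly B = 4 bytes: K' = 42 81 a4 fa.
K' ⊕ ipad = 74 b7 92 cc.
Inner input = 74 b7 92 cc ∥ 61 70.
Inner hash: even-index sum = 359 mod 256 = 103; odd-index sum = 499 mod 256 = 243 → 67 f3.

67f3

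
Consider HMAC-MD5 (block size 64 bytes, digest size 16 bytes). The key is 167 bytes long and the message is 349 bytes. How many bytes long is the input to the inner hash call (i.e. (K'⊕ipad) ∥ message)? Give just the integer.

413

Key is 167 > 64 bytes, so it is hashed to 16 bytes then zero-padded to 64: |K'| = 64.
Inner input = (K'⊕ipad) ∥ m → 64 + 349 = 413 bytes.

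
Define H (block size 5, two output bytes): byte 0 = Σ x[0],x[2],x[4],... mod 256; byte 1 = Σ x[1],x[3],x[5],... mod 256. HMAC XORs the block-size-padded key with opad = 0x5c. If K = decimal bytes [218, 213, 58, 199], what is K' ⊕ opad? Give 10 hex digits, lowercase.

Key decimal bytes [218, 213, 58, 199] = da d5 3a c7 is 4 bytes ≤ B = 5; zero-pad to 5 bytes: K' = da d5 3a c7 00.
XOR each byte with 0x5c: da⊕5c=86, d5⊕5c=89, 3a⊕5c=66, c7⊕5c=9b, 00⊕5c=5c.

8689669b5c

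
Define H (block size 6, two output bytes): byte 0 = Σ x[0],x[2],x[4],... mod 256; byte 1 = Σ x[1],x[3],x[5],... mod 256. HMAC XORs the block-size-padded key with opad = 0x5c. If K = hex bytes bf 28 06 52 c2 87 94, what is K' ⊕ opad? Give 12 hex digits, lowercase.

Key hex bytes bf 28 06 52 c2 87 94 is 7 bytes > B = 6, so hash it first: H(key) = 1b 01, then zero-pad to 6 bytes: K' = 1b 01 00 00 00 00.
XOR each byte with 0x5c: 1b⊕5c=47, 01⊕5c=5d, 00⊕5c=5c, 00⊕5c=5c, 00⊕5c=5c, 00⊕5c=5c.

475d5c5c5c5c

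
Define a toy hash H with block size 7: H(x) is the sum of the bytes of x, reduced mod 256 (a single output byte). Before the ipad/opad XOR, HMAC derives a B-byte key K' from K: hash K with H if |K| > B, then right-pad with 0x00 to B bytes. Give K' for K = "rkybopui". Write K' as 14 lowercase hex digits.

75000000000000

|K| = 8 > B = 7, so first hash the key.
H(K): sum = 114+107+121+98+111+112+117+105 = 885; mod 256 = 117 → 75.
Zero-pad H(K) = 75 to 7 bytes: K' = 75 00 00 00 00 00 00.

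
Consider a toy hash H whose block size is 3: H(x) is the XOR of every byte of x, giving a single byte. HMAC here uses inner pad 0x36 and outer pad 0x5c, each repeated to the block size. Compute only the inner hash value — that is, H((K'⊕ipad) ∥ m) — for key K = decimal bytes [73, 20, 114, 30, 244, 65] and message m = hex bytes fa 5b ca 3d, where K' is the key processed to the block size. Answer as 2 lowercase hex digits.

e4

Key decimal bytes [73, 20, 114, 30, 244, 65] = 49 14 72 1e f4 41 is 6 bytes > B = 3, so hash it first: H(key) = 84, then zero-pad to 3 bytes: K' = 84 00 00.
K' ⊕ ipad = b2 36 36.
Inner input = b2 36 36 ∥ fa 5b ca 3d.
Inner hash: XOR b2⊕36⊕36⊕fa⊕5b⊕ca⊕3d = e4.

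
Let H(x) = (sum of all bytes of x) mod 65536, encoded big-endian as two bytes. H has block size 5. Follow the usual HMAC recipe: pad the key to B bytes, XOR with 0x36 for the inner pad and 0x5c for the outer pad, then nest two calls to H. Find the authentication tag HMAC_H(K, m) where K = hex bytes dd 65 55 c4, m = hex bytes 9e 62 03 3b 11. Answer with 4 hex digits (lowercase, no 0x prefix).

Key hex bytes dd 65 55 c4 is 4 bytes ≤ B = 5; zero-pad to 5 bytes: K' = dd 65 55 c4 00.
K' ⊕ ipad = eb 53 63 f2 36.  K' ⊕ opad = 81 39 09 98 5c.
Inner input = (K'⊕ipad) ∥ m = eb 53 63 f2 36 ∥ 9e 62 03 3b 11.
Inner hash: sum = 235+83+99+242+54+158+98+3+59+17 = 1048 → 04 18.
Outer input = (K'⊕opad) ∥ inner = 81 39 09 98 5c ∥ 04 18.
Outer hash (tag): sum = 129+57+9+152+92+4+24 = 467 → 01 d3.

01d3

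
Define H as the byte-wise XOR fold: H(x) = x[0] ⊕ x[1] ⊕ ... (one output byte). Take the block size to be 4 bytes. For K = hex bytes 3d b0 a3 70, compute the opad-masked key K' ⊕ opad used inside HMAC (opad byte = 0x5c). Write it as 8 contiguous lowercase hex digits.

Key hex bytes 3d b0 a3 70 is exactly B = 4 bytes: K' = 3d b0 a3 70.
XOR each byte with 0x5c: 3d⊕5c=61, b0⊕5c=ec, a3⊕5c=ff, 70⊕5c=2c.

61ecff2c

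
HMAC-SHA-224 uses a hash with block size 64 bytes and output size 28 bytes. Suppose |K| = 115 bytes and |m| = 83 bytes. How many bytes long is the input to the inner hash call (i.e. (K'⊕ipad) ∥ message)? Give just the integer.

147

Key is 115 > 64 bytes, so it is hashed to 28 bytes then zero-padded to 64: |K'| = 64.
Inner input = (K'⊕ipad) ∥ m → 64 + 83 = 147 bytes.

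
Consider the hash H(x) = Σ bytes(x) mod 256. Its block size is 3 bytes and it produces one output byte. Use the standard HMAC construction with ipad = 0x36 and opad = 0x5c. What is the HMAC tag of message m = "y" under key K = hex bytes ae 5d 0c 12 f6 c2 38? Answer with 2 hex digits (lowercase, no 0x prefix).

11

Key hex bytes ae 5d 0c 12 f6 c2 38 is 7 bytes > B = 3, so hash it first: H(key) = 19, then zero-pad to 3 bytes: K' = 19 00 00.
K' ⊕ ipad = 2f 36 36.  K' ⊕ opad = 45 5c 5c.
Inner input = (K'⊕ipad) ∥ m = 2f 36 36 ∥ 79.
Inner hash: sum = 47+54+54+121 = 276; mod 256 = 20 → 14.
Outer input = (K'⊕opad) ∥ inner = 45 5c 5c ∥ 14.
Outer hash (tag): sum = 69+92+92+20 = 273; mod 256 = 17 → 11.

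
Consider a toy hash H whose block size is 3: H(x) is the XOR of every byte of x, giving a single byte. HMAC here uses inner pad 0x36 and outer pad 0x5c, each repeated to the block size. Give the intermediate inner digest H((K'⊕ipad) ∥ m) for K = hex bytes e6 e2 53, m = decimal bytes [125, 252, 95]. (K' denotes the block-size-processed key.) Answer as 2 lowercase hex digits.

Key hex bytes e6 e2 53 is exactly B = 3 bytes: K' = e6 e2 53.
K' ⊕ ipad = d0 d4 65.
Inner input = d0 d4 65 ∥ 7d fc 5f.
Inner hash: XOR d0⊕d4⊕65⊕7d⊕fc⊕5f = bf.

bf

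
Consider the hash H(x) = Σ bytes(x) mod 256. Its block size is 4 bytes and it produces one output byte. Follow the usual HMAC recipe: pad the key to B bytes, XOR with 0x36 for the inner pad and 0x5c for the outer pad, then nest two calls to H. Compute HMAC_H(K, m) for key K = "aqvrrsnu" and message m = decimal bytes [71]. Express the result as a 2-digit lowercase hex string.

8f

Key "aqvrrsnu" = 61 71 76 72 72 73 6e 75 is 8 bytes > B = 4, so hash it first: H(key) = 82, then zero-pad to 4 bytes: K' = 82 00 00 00.
K' ⊕ ipad = b4 36 36 36.  K' ⊕ opad = de 5c 5c 5c.
Inner input = (K'⊕ipad) ∥ m = b4 36 36 36 ∥ 47.
Inner hash: sum = 180+54+54+54+71 = 413; mod 256 = 157 → 9d.
Outer input = (K'⊕opad) ∥ inner = de 5c 5c 5c ∥ 9d.
Outer hash (tag): sum = 222+92+92+92+157 = 655; mod 256 = 143 → 8f.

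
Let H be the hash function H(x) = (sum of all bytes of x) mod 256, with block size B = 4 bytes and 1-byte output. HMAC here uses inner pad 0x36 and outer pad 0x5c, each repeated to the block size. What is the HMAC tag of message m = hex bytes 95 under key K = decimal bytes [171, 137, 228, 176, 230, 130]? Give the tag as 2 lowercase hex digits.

Key decimal bytes [171, 137, 228, 176, 230, 130] = ab 89 e4 b0 e6 82 is 6 bytes > B = 4, so hash it first: H(key) = 30, then zero-pad to 4 bytes: K' = 30 00 00 00.
K' ⊕ ipad = 06 36 36 36.  K' ⊕ opad = 6c 5c 5c 5c.
Inner input = (K'⊕ipad) ∥ m = 06 36 36 36 ∥ 95.
Inner hash: sum = 6+54+54+54+149 = 317; mod 256 = 61 → 3d.
Outer input = (K'⊕opad) ∥ inner = 6c 5c 5c 5c ∥ 3d.
Outer hash (tag): sum = 108+92+92+92+61 = 445; mod 256 = 189 → bd.

bd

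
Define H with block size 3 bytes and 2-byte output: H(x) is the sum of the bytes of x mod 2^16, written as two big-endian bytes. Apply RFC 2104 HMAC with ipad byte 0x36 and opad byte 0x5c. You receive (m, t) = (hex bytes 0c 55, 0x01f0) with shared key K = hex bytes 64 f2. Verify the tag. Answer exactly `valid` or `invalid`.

Key hex bytes 64 f2 is 2 bytes ≤ B = 3; zero-pad to 3 bytes: K' = 64 f2 00.
K' ⊕ ipad = 52 c4 36; K' ⊕ opad = 38 ae 5c.
Inner hash: sum = 82+196+54+12+85 = 429 → 01 ad.
Outer hash (recomputed tag): sum = 56+174+92+1+173 = 496 → 01 f0.
Recomputed tag = 01f0; claimed = 01f0 → match.

valid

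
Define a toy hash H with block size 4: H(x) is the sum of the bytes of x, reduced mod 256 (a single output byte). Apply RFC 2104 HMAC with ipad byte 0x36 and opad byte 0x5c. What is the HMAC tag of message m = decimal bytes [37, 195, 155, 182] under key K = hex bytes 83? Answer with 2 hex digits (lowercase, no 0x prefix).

Key hex bytes 83 is 1 byte ≤ B = 4; zero-pad to 4 bytes: K' = 83 00 00 00.
K' ⊕ ipad = b5 36 36 36.  K' ⊕ opad = df 5c 5c 5c.
Inner input = (K'⊕ipad) ∥ m = b5 36 36 36 ∥ 25 c3 9b b6.
Inner hash: sum = 181+54+54+54+37+195+155+182 = 912; mod 256 = 144 → 90.
Outer input = (K'⊕opad) ∥ inner = df 5c 5c 5c ∥ 90.
Outer hash (tag): sum = 223+92+92+92+144 = 643; mod 256 = 131 → 83.

83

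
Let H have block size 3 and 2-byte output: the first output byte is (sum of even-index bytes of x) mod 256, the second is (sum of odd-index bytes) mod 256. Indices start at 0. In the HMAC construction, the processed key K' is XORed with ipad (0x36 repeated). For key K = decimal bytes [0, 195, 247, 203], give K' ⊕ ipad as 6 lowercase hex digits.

Key decimal bytes [0, 195, 247, 203] = 00 c3 f7 cb is 4 bytes > B = 3, so hash it first: H(key) = f7 8e, then zero-pad to 3 bytes: K' = f7 8e 00.
XOR each byte with 0x36: f7⊕36=c1, 8e⊕36=b8, 00⊕36=36.

c1b836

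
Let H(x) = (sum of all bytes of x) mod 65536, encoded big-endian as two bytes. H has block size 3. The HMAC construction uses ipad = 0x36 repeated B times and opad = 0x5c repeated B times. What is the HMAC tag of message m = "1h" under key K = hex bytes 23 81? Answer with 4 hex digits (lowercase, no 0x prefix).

Key hex bytes 23 81 is 2 bytes ≤ B = 3; zero-pad to 3 bytes: K' = 23 81 00.
K' ⊕ ipad = 15 b7 36.  K' ⊕ opad = 7f dd 5c.
Inner input = (K'⊕ipad) ∥ m = 15 b7 36 ∥ 31 68.
Inner hash: sum = 21+183+54+49+104 = 411 → 01 9b.
Outer input = (K'⊕opad) ∥ inner = 7f dd 5c ∥ 01 9b.
Outer hash (tag): sum = 127+221+92+1+155 = 596 → 02 54.

0254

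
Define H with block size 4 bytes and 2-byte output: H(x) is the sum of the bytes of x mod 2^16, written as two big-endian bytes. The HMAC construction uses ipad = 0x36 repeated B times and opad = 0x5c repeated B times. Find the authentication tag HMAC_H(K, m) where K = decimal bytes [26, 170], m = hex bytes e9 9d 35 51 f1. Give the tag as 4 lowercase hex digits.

0229

Key decimal bytes [26, 170] = 1a aa is 2 bytes ≤ B = 4; zero-pad to 4 bytes: K' = 1a aa 00 00.
K' ⊕ ipad = 2c 9c 36 36.  K' ⊕ opad = 46 f6 5c 5c.
Inner input = (K'⊕ipad) ∥ m = 2c 9c 36 36 ∥ e9 9d 35 51 f1.
Inner hash: sum = 44+156+54+54+233+157+53+81+241 = 1073 → 04 31.
Outer input = (K'⊕opad) ∥ inner = 46 f6 5c 5c ∥ 04 31.
Outer hash (tag): sum = 70+246+92+92+4+49 = 553 → 02 29.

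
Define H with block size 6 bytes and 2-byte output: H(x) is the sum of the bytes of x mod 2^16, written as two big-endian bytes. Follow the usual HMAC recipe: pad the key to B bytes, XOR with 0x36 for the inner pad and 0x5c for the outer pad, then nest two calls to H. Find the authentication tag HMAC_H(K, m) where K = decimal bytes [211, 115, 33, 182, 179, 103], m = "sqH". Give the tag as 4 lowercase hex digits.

0415

Key decimal bytes [211, 115, 33, 182, 179, 103] = d3 73 21 b6 b3 67 is exactly B = 6 bytes: K' = d3 73 21 b6 b3 67.
K' ⊕ ipad = e5 45 17 80 85 51.  K' ⊕ opad = 8f 2f 7d ea ef 3b.
Inner input = (K'⊕ipad) ∥ m = e5 45 17 80 85 51 ∥ 73 71 48.
Inner hash: sum = 229+69+23+128+133+81+115+113+72 = 963 → 03 c3.
Outer input = (K'⊕opad) ∥ inner = 8f 2f 7d ea ef 3b ∥ 03 c3.
Outer hash (tag): sum = 143+47+125+234+239+59+3+195 = 1045 → 04 15.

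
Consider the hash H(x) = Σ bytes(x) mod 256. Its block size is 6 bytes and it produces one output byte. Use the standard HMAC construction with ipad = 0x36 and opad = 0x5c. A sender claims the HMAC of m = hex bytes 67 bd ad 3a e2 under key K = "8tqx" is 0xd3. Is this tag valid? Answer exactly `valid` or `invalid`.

valid

Key "8tqx" = 38 74 71 78 is 4 bytes ≤ B = 6; zero-pad to 6 bytes: K' = 38 74 71 78 00 00.
K' ⊕ ipad = 0e 42 47 4e 36 36; K' ⊕ opad = 64 28 2d 24 5c 5c.
Inner hash: sum = 14+66+71+78+54+54+103+189+173+58+226 = 1086; mod 256 = 62 → 3e.
Outer hash (recomputed tag): sum = 100+40+45+36+92+92+62 = 467; mod 256 = 211 → d3.
Recomputed tag = d3; claimed = d3 → match.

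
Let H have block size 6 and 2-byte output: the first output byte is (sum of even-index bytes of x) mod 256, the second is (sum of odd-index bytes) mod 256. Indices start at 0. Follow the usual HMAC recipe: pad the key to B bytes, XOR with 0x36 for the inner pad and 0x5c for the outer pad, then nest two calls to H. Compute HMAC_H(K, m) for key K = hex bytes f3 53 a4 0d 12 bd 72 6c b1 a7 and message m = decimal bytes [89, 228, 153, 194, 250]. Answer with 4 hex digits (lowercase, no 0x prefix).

Key hex bytes f3 53 a4 0d 12 bd 72 6c b1 a7 is 10 bytes > B = 6, so hash it first: H(key) = cc 30, then zero-pad to 6 bytes: K' = cc 30 00 00 00 00.
K' ⊕ ipad = fa 06 36 36 36 36.  K' ⊕ opad = 90 6c 5c 5c 5c 5c.
Inner input = (K'⊕ipad) ∥ m = fa 06 36 36 36 36 ∥ 59 e4 99 c2 fa.
Inner hash: even-index sum = 850 mod 256 = 82; odd-index sum = 536 mod 256 = 24 → 52 18.
Outer input = (K'⊕opad) ∥ inner = 90 6c 5c 5c 5c 5c ∥ 52 18.
Outer hash (tag): even-index sum = 410 mod 256 = 154; odd-index sum = 316 mod 256 = 60 → 9a 3c.

9a3c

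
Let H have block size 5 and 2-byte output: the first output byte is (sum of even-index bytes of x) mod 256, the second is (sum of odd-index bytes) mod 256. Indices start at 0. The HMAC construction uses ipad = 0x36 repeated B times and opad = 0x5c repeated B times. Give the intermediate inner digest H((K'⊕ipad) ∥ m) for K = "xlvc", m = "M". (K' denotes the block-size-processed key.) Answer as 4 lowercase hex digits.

Key "xlvc" = 78 6c 76 63 is 4 bytes ≤ B = 5; zero-pad to 5 bytes: K' = 78 6c 76 63 00.
K' ⊕ ipad = 4e 5a 40 55 36.
Inner input = 4e 5a 40 55 36 ∥ 4d.
Inner hash: even-index sum = 196 mod 256 = 196; odd-index sum = 252 mod 256 = 252 → c4 fc.

c4fc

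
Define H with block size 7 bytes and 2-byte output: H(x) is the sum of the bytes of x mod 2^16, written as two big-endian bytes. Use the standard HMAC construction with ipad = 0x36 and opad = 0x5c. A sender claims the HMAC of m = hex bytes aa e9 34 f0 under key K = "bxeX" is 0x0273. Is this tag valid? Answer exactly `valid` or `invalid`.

valid

Key "bxeX" = 62 78 65 58 is 4 bytes ≤ B = 7; zero-pad to 7 bytes: K' = 62 78 65 58 00 00 00.
K' ⊕ ipad = 54 4e 53 6e 36 36 36; K' ⊕ opad = 3e 24 39 04 5c 5c 5c.
Inner hash: sum = 84+78+83+110+54+54+54+170+233+52+240 = 1212 → 04 bc.
Outer hash (recomputed tag): sum = 62+36+57+4+92+92+92+4+188 = 627 → 02 73.
Recomputed tag = 0273; claimed = 0273 → match.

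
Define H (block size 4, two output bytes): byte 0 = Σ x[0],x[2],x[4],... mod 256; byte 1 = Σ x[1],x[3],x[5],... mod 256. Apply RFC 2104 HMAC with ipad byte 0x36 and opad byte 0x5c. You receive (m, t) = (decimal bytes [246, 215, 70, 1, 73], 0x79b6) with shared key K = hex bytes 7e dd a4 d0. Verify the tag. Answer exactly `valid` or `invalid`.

Key hex bytes 7e dd a4 d0 is exactly B = 4 bytes: K' = 7e dd a4 d0.
K' ⊕ ipad = 48 eb 92 e6; K' ⊕ opad = 22 81 f8 8c.
Inner hash: even-index sum = 607 mod 256 = 95; odd-index sum = 681 mod 256 = 169 → 5f a9.
Outer hash (recomputed tag): even-index sum = 377 mod 256 = 121; odd-index sum = 438 mod 256 = 182 → 79 b6.
Recomputed tag = 79b6; claimed = 79b6 → match.

valid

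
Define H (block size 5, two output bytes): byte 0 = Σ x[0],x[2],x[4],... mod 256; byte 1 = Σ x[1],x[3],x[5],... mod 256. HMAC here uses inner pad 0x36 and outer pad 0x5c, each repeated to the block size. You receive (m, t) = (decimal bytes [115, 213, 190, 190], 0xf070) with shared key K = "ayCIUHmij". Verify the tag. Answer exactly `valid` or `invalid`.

Key "ayCIUHmij" = 61 79 43 49 55 48 6d 69 6a is 9 bytes > B = 5, so hash it first: H(key) = d0 73, then zero-pad to 5 bytes: K' = d0 73 00 00 00.
K' ⊕ ipad = e6 45 36 36 36; K' ⊕ opad = 8c 2f 5c 5c 5c.
Inner hash: even-index sum = 741 mod 256 = 229; odd-index sum = 428 mod 256 = 172 → e5 ac.
Outer hash (recomputed tag): even-index sum = 496 mod 256 = 240; odd-index sum = 368 mod 256 = 112 → f0 70.
Recomputed tag = f070; claimed = f070 → match.

valid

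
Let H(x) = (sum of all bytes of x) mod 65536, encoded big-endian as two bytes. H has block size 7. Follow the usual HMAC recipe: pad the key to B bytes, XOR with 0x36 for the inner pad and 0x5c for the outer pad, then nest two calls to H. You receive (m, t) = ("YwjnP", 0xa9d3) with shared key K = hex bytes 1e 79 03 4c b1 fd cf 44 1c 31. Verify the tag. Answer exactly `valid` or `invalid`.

Key hex bytes 1e 79 03 4c b1 fd cf 44 1c 31 is 10 bytes > B = 7, so hash it first: H(key) = 03 f4, then zero-pad to 7 bytes: K' = 03 f4 00 00 00 00 00.
K' ⊕ ipad = 35 c2 36 36 36 36 36; K' ⊕ opad = 5f a8 5c 5c 5c 5c 5c.
Inner hash: sum = 53+194+54+54+54+54+54+89+119+106+110+80 = 1021 → 03 fd.
Outer hash (recomputed tag): sum = 95+168+92+92+92+92+92+3+253 = 979 → 03 d3.
Recomputed tag = 03d3; claimed = a9d3 → mismatch.

invalid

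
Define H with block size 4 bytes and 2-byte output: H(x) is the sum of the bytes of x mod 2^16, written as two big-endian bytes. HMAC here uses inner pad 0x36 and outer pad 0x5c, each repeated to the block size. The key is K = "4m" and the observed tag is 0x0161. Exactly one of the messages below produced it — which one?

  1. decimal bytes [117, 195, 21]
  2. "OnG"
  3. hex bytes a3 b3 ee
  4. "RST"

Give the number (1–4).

Key "4m" = 34 6d is 2 bytes ≤ B = 4; zero-pad to 4 bytes: K' = 34 6d 00 00.
K' ⊕ ipad = 02 5b 36 36; K' ⊕ opad = 68 31 5c 5c.
m1: inner = H(02 5b 36 36 75 c3 15) = 02 16; tag = H(68 31 5c 5c 02 16) = 0169
m2: inner = H(02 5b 36 36 4f 6e 47) = 01 cd; tag = H(68 31 5c 5c 01 cd) = 021f
m3: inner = H(02 5b 36 36 a3 b3 ee) = 03 0d; tag = H(68 31 5c 5c 03 0d) = 0161 ← matches
m4: inner = H(02 5b 36 36 52 53 54) = 01 c2; tag = H(68 31 5c 5c 01 c2) = 0214

3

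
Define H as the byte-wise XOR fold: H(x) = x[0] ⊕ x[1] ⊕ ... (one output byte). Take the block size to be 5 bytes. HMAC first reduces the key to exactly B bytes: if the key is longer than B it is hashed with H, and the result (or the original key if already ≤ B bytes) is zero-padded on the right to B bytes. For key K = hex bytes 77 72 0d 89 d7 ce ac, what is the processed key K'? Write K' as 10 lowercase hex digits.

|K| = 7 > B = 5, so first hash the key.
H(K): XOR 77⊕72⊕0d⊕89⊕d7⊕ce⊕ac = 34.
Zero-pad H(K) = 34 to 5 bytes: K' = 34 00 00 00 00.

3400000000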